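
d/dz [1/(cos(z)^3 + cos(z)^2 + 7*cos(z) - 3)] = (3*cos(z)^2 + 2*cos(z) + 7)*sin(z)/(cos(z)^3 + cos(z)^2 + 7*cos(z) - 3)^2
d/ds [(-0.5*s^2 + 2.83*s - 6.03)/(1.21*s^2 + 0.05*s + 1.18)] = (-3.4493*s^2 + 13.4126*s + 3.6409)/(1.4641*s^4 + 0.121*s^3 + 2.8581*s^2 + 0.118*s + 1.3924)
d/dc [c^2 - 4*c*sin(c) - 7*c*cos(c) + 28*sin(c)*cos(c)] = 7*c*sin(c) - 4*c*cos(c) + 2*c - 4*sin(c) - 7*cos(c) + 28*cos(2*c)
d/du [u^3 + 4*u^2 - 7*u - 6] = 3*u^2 + 8*u - 7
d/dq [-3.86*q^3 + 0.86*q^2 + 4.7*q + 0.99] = -11.58*q^2 + 1.72*q + 4.7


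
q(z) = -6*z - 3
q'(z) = -6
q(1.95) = -14.70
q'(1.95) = -6.00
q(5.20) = -34.20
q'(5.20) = -6.00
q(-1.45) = 5.70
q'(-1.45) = -6.00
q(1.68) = -13.08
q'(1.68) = -6.00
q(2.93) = -20.58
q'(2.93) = -6.00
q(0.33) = -4.98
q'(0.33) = -6.00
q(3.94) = -26.64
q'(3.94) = -6.00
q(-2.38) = 11.28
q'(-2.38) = -6.00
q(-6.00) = 33.00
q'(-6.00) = -6.00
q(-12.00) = 69.00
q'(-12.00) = -6.00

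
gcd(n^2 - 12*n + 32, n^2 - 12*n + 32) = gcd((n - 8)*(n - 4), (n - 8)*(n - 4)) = n^2 - 12*n + 32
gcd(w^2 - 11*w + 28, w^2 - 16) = w - 4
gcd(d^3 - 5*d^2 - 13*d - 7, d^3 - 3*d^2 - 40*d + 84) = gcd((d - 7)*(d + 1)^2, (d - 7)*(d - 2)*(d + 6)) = d - 7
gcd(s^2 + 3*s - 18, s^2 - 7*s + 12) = s - 3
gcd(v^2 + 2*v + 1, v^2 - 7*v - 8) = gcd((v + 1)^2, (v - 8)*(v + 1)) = v + 1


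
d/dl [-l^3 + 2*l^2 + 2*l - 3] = -3*l^2 + 4*l + 2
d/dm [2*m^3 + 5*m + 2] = 6*m^2 + 5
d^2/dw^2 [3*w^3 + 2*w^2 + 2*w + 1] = 18*w + 4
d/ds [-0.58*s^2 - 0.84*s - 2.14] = -1.16*s - 0.84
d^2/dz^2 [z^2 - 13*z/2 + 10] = 2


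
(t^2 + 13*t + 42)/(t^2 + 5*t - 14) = (t + 6)/(t - 2)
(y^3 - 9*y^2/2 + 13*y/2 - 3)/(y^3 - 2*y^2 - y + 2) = (y - 3/2)/(y + 1)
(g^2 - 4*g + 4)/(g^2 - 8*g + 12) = (g - 2)/(g - 6)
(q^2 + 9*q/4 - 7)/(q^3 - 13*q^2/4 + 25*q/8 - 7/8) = 2*(q + 4)/(2*q^2 - 3*q + 1)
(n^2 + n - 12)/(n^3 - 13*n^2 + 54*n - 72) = (n + 4)/(n^2 - 10*n + 24)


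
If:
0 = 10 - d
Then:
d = 10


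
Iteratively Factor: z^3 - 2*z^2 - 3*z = (z - 3)*(z^2 + z) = (z - 3)*(z + 1)*(z)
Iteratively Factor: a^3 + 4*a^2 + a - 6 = (a + 2)*(a^2 + 2*a - 3) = (a + 2)*(a + 3)*(a - 1)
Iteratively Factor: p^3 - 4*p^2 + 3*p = (p)*(p^2 - 4*p + 3) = p*(p - 3)*(p - 1)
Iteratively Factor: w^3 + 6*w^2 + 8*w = (w)*(w^2 + 6*w + 8) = w*(w + 4)*(w + 2)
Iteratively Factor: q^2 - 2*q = (q - 2)*(q)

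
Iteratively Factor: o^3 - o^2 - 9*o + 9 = (o - 3)*(o^2 + 2*o - 3) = (o - 3)*(o + 3)*(o - 1)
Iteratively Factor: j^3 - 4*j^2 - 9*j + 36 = (j - 4)*(j^2 - 9) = (j - 4)*(j - 3)*(j + 3)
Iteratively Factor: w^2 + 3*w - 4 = (w + 4)*(w - 1)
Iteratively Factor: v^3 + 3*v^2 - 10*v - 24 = (v + 2)*(v^2 + v - 12) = (v + 2)*(v + 4)*(v - 3)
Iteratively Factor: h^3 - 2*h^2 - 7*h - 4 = (h - 4)*(h^2 + 2*h + 1) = (h - 4)*(h + 1)*(h + 1)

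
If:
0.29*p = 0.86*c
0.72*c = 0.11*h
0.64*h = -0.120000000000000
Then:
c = -0.03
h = -0.19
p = -0.08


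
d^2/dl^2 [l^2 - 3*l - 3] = 2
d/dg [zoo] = 0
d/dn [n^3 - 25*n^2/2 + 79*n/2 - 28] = 3*n^2 - 25*n + 79/2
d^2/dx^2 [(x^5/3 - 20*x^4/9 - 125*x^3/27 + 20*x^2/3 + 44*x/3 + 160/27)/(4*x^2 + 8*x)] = (27*x^7 + 84*x^6 - 144*x^5 - 720*x^4 - 464*x^3 + 480*x^2 + 960*x + 640)/(54*x^3*(x^3 + 6*x^2 + 12*x + 8))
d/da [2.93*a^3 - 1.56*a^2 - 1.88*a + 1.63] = 8.79*a^2 - 3.12*a - 1.88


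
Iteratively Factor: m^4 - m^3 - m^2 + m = (m + 1)*(m^3 - 2*m^2 + m) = (m - 1)*(m + 1)*(m^2 - m) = m*(m - 1)*(m + 1)*(m - 1)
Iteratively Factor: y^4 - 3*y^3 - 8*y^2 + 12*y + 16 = (y + 2)*(y^3 - 5*y^2 + 2*y + 8) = (y - 2)*(y + 2)*(y^2 - 3*y - 4) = (y - 2)*(y + 1)*(y + 2)*(y - 4)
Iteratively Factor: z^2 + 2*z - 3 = (z - 1)*(z + 3)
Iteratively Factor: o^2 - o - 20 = (o - 5)*(o + 4)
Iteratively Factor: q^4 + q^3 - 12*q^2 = (q - 3)*(q^3 + 4*q^2) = q*(q - 3)*(q^2 + 4*q) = q^2*(q - 3)*(q + 4)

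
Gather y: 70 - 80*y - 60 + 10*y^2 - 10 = 10*y^2 - 80*y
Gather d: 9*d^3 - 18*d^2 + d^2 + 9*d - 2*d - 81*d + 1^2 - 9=9*d^3 - 17*d^2 - 74*d - 8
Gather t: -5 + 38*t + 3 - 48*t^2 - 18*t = -48*t^2 + 20*t - 2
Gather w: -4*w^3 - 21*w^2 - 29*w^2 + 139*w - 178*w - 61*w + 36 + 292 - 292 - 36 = -4*w^3 - 50*w^2 - 100*w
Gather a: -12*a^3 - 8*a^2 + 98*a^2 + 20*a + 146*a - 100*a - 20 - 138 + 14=-12*a^3 + 90*a^2 + 66*a - 144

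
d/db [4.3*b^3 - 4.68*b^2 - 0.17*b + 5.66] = 12.9*b^2 - 9.36*b - 0.17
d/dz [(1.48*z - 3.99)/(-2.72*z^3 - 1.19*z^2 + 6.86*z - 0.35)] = (8.0512*z^3 - 30.7972*z^2 - 9.4962*z + 26.8534)/(7.3984*z^6 + 6.4736*z^5 - 35.9023*z^4 - 14.4228*z^3 + 47.8926*z^2 - 4.802*z + 0.1225)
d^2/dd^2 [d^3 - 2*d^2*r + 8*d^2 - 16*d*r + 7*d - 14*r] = 6*d - 4*r + 16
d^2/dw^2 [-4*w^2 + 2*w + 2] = -8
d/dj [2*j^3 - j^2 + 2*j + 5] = 6*j^2 - 2*j + 2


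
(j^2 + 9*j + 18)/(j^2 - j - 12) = (j + 6)/(j - 4)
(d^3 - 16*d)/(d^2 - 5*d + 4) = d*(d + 4)/(d - 1)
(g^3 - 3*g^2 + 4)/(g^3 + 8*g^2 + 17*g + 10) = (g^2 - 4*g + 4)/(g^2 + 7*g + 10)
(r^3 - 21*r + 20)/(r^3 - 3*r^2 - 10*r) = (-r^3 + 21*r - 20)/(r*(-r^2 + 3*r + 10))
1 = 1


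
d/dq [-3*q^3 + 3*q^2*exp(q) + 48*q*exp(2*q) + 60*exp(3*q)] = 3*q^2*exp(q) - 9*q^2 + 96*q*exp(2*q) + 6*q*exp(q) + 180*exp(3*q) + 48*exp(2*q)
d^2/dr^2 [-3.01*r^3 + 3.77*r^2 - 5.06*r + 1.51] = 7.54 - 18.06*r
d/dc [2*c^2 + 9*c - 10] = 4*c + 9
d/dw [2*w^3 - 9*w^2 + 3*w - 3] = 6*w^2 - 18*w + 3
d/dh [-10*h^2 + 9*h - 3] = 9 - 20*h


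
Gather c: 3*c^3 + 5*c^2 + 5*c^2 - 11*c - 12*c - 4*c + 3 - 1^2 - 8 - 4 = 3*c^3 + 10*c^2 - 27*c - 10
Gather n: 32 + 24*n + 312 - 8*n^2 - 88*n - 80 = -8*n^2 - 64*n + 264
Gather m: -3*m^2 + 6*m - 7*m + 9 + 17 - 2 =-3*m^2 - m + 24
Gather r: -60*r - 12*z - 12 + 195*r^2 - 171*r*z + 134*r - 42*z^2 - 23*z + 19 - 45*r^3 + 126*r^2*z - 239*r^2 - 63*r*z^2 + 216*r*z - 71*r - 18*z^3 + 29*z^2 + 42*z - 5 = -45*r^3 + r^2*(126*z - 44) + r*(-63*z^2 + 45*z + 3) - 18*z^3 - 13*z^2 + 7*z + 2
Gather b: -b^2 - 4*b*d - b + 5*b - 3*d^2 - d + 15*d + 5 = -b^2 + b*(4 - 4*d) - 3*d^2 + 14*d + 5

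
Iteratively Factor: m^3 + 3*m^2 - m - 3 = (m - 1)*(m^2 + 4*m + 3) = (m - 1)*(m + 1)*(m + 3)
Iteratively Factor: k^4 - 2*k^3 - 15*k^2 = (k)*(k^3 - 2*k^2 - 15*k) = k*(k + 3)*(k^2 - 5*k) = k^2*(k + 3)*(k - 5)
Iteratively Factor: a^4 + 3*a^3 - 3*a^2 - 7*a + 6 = (a - 1)*(a^3 + 4*a^2 + a - 6) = (a - 1)*(a + 2)*(a^2 + 2*a - 3) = (a - 1)^2*(a + 2)*(a + 3)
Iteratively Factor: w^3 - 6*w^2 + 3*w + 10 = (w - 2)*(w^2 - 4*w - 5) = (w - 2)*(w + 1)*(w - 5)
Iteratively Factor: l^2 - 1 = (l - 1)*(l + 1)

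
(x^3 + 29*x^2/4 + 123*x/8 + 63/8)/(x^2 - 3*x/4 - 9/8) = (2*x^2 + 13*x + 21)/(2*x - 3)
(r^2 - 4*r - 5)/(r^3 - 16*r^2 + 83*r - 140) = (r + 1)/(r^2 - 11*r + 28)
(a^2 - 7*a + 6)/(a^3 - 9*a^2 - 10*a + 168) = (a - 1)/(a^2 - 3*a - 28)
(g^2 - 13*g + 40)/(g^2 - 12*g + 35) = (g - 8)/(g - 7)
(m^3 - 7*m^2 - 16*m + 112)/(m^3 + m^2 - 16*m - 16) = (m - 7)/(m + 1)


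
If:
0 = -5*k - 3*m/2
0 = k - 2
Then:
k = 2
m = -20/3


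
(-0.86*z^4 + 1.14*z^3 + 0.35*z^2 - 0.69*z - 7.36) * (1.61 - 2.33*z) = 2.0038*z^5 - 4.0408*z^4 + 1.0199*z^3 + 2.1712*z^2 + 16.0379*z - 11.8496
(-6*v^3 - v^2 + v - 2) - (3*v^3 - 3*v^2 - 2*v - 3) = -9*v^3 + 2*v^2 + 3*v + 1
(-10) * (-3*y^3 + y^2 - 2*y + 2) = 30*y^3 - 10*y^2 + 20*y - 20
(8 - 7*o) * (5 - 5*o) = 35*o^2 - 75*o + 40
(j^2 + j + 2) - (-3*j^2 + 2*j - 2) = 4*j^2 - j + 4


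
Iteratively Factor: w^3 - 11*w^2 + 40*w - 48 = (w - 4)*(w^2 - 7*w + 12) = (w - 4)*(w - 3)*(w - 4)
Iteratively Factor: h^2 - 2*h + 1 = (h - 1)*(h - 1)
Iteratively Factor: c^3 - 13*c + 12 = (c - 1)*(c^2 + c - 12) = (c - 1)*(c + 4)*(c - 3)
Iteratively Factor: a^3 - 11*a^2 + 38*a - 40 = (a - 4)*(a^2 - 7*a + 10) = (a - 4)*(a - 2)*(a - 5)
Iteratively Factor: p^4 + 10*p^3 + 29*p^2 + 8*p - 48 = (p + 4)*(p^3 + 6*p^2 + 5*p - 12) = (p - 1)*(p + 4)*(p^2 + 7*p + 12) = (p - 1)*(p + 3)*(p + 4)*(p + 4)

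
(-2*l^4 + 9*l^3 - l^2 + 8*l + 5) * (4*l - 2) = -8*l^5 + 40*l^4 - 22*l^3 + 34*l^2 + 4*l - 10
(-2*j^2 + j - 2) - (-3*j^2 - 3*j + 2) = j^2 + 4*j - 4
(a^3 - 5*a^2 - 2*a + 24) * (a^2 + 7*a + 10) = a^5 + 2*a^4 - 27*a^3 - 40*a^2 + 148*a + 240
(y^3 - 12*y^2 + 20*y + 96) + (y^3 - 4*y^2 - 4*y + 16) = 2*y^3 - 16*y^2 + 16*y + 112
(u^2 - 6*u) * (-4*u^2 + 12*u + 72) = -4*u^4 + 36*u^3 - 432*u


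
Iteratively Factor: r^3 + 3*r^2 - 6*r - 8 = (r - 2)*(r^2 + 5*r + 4) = (r - 2)*(r + 4)*(r + 1)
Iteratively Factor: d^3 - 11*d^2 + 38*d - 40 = (d - 5)*(d^2 - 6*d + 8) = (d - 5)*(d - 4)*(d - 2)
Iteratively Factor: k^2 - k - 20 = (k + 4)*(k - 5)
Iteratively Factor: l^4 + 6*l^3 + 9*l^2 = (l)*(l^3 + 6*l^2 + 9*l) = l*(l + 3)*(l^2 + 3*l) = l^2*(l + 3)*(l + 3)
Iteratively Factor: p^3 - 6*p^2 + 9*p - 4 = (p - 1)*(p^2 - 5*p + 4) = (p - 4)*(p - 1)*(p - 1)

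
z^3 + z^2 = z^2*(z + 1)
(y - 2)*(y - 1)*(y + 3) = y^3 - 7*y + 6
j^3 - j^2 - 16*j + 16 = (j - 4)*(j - 1)*(j + 4)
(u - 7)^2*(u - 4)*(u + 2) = u^4 - 16*u^3 + 69*u^2 + 14*u - 392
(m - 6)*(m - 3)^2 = m^3 - 12*m^2 + 45*m - 54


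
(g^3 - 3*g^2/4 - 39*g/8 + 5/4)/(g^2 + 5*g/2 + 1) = (8*g^2 - 22*g + 5)/(4*(2*g + 1))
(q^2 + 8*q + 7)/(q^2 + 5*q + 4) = (q + 7)/(q + 4)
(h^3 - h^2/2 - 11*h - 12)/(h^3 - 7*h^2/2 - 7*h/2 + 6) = (h + 2)/(h - 1)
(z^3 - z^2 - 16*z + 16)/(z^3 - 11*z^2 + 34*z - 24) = (z + 4)/(z - 6)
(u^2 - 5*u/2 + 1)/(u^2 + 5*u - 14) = (u - 1/2)/(u + 7)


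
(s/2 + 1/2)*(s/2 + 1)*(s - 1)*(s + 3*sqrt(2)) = s^4/4 + s^3/2 + 3*sqrt(2)*s^3/4 - s^2/4 + 3*sqrt(2)*s^2/2 - 3*sqrt(2)*s/4 - s/2 - 3*sqrt(2)/2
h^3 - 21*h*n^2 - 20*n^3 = (h - 5*n)*(h + n)*(h + 4*n)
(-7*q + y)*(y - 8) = -7*q*y + 56*q + y^2 - 8*y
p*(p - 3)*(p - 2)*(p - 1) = p^4 - 6*p^3 + 11*p^2 - 6*p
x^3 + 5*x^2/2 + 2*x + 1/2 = (x + 1/2)*(x + 1)^2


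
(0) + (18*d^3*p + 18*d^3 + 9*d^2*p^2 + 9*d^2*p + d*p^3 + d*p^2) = 18*d^3*p + 18*d^3 + 9*d^2*p^2 + 9*d^2*p + d*p^3 + d*p^2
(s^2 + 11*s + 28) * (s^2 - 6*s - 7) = s^4 + 5*s^3 - 45*s^2 - 245*s - 196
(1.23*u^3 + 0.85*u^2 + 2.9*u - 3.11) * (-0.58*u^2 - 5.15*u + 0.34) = -0.7134*u^5 - 6.8275*u^4 - 5.6413*u^3 - 12.8422*u^2 + 17.0025*u - 1.0574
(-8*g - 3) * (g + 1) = -8*g^2 - 11*g - 3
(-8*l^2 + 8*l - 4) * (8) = -64*l^2 + 64*l - 32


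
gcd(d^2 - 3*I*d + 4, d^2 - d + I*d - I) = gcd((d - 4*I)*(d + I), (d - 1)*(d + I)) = d + I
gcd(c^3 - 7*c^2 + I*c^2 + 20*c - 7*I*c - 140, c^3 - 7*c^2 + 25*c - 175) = c^2 + c*(-7 + 5*I) - 35*I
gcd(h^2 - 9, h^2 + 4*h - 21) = h - 3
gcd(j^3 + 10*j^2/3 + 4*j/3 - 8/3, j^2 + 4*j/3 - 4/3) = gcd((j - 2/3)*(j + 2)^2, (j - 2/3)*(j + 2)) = j^2 + 4*j/3 - 4/3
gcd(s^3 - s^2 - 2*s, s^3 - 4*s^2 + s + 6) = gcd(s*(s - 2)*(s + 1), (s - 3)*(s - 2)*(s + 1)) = s^2 - s - 2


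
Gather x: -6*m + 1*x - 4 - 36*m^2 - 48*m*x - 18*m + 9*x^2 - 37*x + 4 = -36*m^2 - 24*m + 9*x^2 + x*(-48*m - 36)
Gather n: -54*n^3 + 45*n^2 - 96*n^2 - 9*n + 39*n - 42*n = -54*n^3 - 51*n^2 - 12*n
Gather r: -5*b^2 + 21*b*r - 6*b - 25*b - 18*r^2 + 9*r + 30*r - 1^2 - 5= -5*b^2 - 31*b - 18*r^2 + r*(21*b + 39) - 6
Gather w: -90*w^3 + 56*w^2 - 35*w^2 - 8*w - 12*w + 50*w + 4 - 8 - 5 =-90*w^3 + 21*w^2 + 30*w - 9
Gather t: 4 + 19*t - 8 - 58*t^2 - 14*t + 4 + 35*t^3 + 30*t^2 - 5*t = 35*t^3 - 28*t^2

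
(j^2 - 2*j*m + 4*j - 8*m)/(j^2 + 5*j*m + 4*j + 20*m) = (j - 2*m)/(j + 5*m)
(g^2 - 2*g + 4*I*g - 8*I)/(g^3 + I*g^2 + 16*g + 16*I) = (g - 2)/(g^2 - 3*I*g + 4)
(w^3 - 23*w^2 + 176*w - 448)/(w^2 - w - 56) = (w^2 - 15*w + 56)/(w + 7)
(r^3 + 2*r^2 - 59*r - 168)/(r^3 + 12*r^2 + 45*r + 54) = (r^2 - r - 56)/(r^2 + 9*r + 18)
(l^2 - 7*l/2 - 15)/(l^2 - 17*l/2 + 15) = (2*l + 5)/(2*l - 5)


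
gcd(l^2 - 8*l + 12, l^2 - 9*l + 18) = l - 6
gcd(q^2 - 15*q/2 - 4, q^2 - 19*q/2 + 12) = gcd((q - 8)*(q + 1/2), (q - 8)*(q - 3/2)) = q - 8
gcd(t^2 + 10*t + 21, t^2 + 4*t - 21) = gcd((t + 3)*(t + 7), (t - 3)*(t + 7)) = t + 7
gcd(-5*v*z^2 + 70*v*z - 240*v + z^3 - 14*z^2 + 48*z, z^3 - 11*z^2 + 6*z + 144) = z^2 - 14*z + 48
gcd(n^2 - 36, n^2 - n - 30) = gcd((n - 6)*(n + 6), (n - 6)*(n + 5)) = n - 6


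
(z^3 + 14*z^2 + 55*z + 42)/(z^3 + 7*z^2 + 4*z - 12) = (z^2 + 8*z + 7)/(z^2 + z - 2)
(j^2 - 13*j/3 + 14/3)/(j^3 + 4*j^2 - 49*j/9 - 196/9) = 3*(j - 2)/(3*j^2 + 19*j + 28)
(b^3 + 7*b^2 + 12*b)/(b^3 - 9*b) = (b + 4)/(b - 3)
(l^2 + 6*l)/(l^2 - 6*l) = (l + 6)/(l - 6)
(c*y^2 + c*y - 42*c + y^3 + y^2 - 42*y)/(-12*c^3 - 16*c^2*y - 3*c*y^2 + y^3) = (y^2 + y - 42)/(-12*c^2 - 4*c*y + y^2)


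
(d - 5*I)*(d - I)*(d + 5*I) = d^3 - I*d^2 + 25*d - 25*I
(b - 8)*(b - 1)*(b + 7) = b^3 - 2*b^2 - 55*b + 56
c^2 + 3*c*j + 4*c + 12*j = (c + 4)*(c + 3*j)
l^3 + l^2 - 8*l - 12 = (l - 3)*(l + 2)^2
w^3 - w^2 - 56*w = w*(w - 8)*(w + 7)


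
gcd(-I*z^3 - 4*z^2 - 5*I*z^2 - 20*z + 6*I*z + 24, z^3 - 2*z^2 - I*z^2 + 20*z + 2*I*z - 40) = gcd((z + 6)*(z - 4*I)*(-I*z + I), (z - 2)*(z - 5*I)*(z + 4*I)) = 1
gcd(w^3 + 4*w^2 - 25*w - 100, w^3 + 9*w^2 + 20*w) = w^2 + 9*w + 20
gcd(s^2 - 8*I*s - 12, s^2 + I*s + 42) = s - 6*I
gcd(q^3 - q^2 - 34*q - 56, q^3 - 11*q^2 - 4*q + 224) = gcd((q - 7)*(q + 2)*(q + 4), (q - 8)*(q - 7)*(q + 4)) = q^2 - 3*q - 28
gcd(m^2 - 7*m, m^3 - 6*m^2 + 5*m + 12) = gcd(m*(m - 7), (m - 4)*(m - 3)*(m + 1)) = 1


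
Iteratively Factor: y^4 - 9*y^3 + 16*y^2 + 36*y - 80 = (y - 5)*(y^3 - 4*y^2 - 4*y + 16) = (y - 5)*(y - 4)*(y^2 - 4) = (y - 5)*(y - 4)*(y + 2)*(y - 2)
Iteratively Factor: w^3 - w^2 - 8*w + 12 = (w - 2)*(w^2 + w - 6) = (w - 2)*(w + 3)*(w - 2)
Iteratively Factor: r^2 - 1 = (r - 1)*(r + 1)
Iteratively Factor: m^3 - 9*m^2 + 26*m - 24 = (m - 4)*(m^2 - 5*m + 6) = (m - 4)*(m - 2)*(m - 3)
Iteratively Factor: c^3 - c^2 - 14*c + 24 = (c - 3)*(c^2 + 2*c - 8) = (c - 3)*(c - 2)*(c + 4)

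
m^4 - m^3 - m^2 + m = m*(m - 1)^2*(m + 1)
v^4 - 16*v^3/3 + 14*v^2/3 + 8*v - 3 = (v - 3)^2*(v - 1/3)*(v + 1)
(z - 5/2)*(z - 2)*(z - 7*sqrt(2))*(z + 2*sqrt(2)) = z^4 - 5*sqrt(2)*z^3 - 9*z^3/2 - 23*z^2 + 45*sqrt(2)*z^2/2 - 25*sqrt(2)*z + 126*z - 140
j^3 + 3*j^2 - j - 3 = (j - 1)*(j + 1)*(j + 3)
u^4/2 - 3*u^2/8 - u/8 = u*(u/2 + 1/4)*(u - 1)*(u + 1/2)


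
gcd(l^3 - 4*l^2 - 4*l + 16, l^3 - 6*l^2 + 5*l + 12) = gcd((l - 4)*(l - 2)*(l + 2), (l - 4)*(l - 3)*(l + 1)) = l - 4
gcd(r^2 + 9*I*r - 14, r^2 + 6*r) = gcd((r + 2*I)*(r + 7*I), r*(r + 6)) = 1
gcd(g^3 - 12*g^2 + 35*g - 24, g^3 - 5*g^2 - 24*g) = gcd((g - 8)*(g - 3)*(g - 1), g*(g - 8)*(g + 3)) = g - 8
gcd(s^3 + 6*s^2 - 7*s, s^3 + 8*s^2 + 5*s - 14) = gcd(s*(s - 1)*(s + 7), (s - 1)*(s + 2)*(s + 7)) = s^2 + 6*s - 7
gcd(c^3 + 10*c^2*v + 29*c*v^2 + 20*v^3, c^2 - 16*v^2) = c + 4*v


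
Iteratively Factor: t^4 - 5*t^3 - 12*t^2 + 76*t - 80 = (t - 5)*(t^3 - 12*t + 16) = (t - 5)*(t - 2)*(t^2 + 2*t - 8) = (t - 5)*(t - 2)*(t + 4)*(t - 2)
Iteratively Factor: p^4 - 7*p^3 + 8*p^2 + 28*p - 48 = (p - 2)*(p^3 - 5*p^2 - 2*p + 24) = (p - 4)*(p - 2)*(p^2 - p - 6) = (p - 4)*(p - 3)*(p - 2)*(p + 2)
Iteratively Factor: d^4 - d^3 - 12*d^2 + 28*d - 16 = (d - 2)*(d^3 + d^2 - 10*d + 8) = (d - 2)^2*(d^2 + 3*d - 4) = (d - 2)^2*(d + 4)*(d - 1)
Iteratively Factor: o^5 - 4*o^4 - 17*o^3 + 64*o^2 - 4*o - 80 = (o - 5)*(o^4 + o^3 - 12*o^2 + 4*o + 16) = (o - 5)*(o + 4)*(o^3 - 3*o^2 + 4) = (o - 5)*(o + 1)*(o + 4)*(o^2 - 4*o + 4) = (o - 5)*(o - 2)*(o + 1)*(o + 4)*(o - 2)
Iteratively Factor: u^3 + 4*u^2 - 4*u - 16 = (u - 2)*(u^2 + 6*u + 8) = (u - 2)*(u + 2)*(u + 4)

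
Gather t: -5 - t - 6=-t - 11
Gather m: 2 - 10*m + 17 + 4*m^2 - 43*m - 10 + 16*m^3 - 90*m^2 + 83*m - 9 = 16*m^3 - 86*m^2 + 30*m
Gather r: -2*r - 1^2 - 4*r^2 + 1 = -4*r^2 - 2*r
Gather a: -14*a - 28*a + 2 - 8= -42*a - 6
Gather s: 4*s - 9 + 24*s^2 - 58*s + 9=24*s^2 - 54*s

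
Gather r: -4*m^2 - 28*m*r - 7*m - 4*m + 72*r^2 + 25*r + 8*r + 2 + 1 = -4*m^2 - 11*m + 72*r^2 + r*(33 - 28*m) + 3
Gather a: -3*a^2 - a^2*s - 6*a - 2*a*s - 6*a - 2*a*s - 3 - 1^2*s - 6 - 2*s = a^2*(-s - 3) + a*(-4*s - 12) - 3*s - 9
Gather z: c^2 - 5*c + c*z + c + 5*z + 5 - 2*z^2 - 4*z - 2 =c^2 - 4*c - 2*z^2 + z*(c + 1) + 3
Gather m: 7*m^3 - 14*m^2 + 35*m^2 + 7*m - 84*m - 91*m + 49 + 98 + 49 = 7*m^3 + 21*m^2 - 168*m + 196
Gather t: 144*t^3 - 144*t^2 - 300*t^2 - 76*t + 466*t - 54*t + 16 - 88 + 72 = 144*t^3 - 444*t^2 + 336*t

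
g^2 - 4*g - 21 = (g - 7)*(g + 3)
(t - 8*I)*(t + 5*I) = t^2 - 3*I*t + 40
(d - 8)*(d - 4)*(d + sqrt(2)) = d^3 - 12*d^2 + sqrt(2)*d^2 - 12*sqrt(2)*d + 32*d + 32*sqrt(2)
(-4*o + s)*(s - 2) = -4*o*s + 8*o + s^2 - 2*s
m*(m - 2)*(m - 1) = m^3 - 3*m^2 + 2*m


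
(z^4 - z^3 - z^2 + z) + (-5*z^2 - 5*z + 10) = z^4 - z^3 - 6*z^2 - 4*z + 10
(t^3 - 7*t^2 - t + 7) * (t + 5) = t^4 - 2*t^3 - 36*t^2 + 2*t + 35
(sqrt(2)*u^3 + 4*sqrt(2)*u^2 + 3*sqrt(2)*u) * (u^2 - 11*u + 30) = sqrt(2)*u^5 - 7*sqrt(2)*u^4 - 11*sqrt(2)*u^3 + 87*sqrt(2)*u^2 + 90*sqrt(2)*u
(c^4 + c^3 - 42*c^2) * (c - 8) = c^5 - 7*c^4 - 50*c^3 + 336*c^2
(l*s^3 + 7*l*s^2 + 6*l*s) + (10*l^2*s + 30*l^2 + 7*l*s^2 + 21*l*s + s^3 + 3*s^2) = 10*l^2*s + 30*l^2 + l*s^3 + 14*l*s^2 + 27*l*s + s^3 + 3*s^2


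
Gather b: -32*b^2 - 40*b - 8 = -32*b^2 - 40*b - 8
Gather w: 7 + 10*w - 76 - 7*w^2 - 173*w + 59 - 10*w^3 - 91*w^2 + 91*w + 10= -10*w^3 - 98*w^2 - 72*w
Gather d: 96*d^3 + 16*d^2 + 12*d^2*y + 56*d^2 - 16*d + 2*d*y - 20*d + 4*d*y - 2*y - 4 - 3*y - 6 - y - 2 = 96*d^3 + d^2*(12*y + 72) + d*(6*y - 36) - 6*y - 12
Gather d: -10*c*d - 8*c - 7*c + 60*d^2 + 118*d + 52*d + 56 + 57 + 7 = -15*c + 60*d^2 + d*(170 - 10*c) + 120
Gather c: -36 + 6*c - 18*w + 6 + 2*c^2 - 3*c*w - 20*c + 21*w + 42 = 2*c^2 + c*(-3*w - 14) + 3*w + 12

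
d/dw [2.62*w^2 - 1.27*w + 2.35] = 5.24*w - 1.27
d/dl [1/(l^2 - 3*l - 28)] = (3 - 2*l)/(-l^2 + 3*l + 28)^2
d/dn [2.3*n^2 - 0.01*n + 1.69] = 4.6*n - 0.01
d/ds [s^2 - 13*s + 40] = 2*s - 13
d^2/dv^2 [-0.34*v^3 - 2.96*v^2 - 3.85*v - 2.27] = -2.04*v - 5.92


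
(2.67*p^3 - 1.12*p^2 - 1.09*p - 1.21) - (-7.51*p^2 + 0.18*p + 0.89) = 2.67*p^3 + 6.39*p^2 - 1.27*p - 2.1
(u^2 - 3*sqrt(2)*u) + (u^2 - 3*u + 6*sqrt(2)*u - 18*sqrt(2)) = 2*u^2 - 3*u + 3*sqrt(2)*u - 18*sqrt(2)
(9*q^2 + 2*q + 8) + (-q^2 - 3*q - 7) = 8*q^2 - q + 1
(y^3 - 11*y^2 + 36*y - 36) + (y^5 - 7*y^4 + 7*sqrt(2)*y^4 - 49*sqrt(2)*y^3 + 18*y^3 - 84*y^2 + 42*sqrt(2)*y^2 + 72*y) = y^5 - 7*y^4 + 7*sqrt(2)*y^4 - 49*sqrt(2)*y^3 + 19*y^3 - 95*y^2 + 42*sqrt(2)*y^2 + 108*y - 36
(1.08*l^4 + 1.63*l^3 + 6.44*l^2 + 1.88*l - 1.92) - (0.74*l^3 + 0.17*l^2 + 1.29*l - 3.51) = 1.08*l^4 + 0.89*l^3 + 6.27*l^2 + 0.59*l + 1.59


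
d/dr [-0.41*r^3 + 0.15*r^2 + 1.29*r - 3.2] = -1.23*r^2 + 0.3*r + 1.29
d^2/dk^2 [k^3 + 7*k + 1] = 6*k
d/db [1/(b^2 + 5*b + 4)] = (-2*b - 5)/(b^2 + 5*b + 4)^2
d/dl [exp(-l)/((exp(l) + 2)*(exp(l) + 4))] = (-3*exp(2*l) - 12*exp(l) - 8)*exp(-l)/(exp(4*l) + 12*exp(3*l) + 52*exp(2*l) + 96*exp(l) + 64)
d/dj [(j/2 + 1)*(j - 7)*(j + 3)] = 3*j^2/2 - 2*j - 29/2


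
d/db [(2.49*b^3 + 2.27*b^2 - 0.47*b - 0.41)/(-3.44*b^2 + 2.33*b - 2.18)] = (-8.5656*b^4 + 11.6034*b^3 - 12.6123*b^2 - 12.718*b + 1.9799)/(11.8336*b^4 - 16.0304*b^3 + 20.4273*b^2 - 10.1588*b + 4.7524)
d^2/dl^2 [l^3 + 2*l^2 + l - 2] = 6*l + 4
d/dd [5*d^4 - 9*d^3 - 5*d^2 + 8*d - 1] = 20*d^3 - 27*d^2 - 10*d + 8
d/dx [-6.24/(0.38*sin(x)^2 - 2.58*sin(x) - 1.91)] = (4.7424*sin(x) - 16.0992)*cos(x)/(-0.38*sin(x)^2 + 2.58*sin(x) + 1.91)^2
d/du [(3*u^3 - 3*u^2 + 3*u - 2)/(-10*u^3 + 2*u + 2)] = (-15*u^4 + 36*u^3 - 24*u^2 - 6*u + 5)/(2*(25*u^6 - 10*u^4 - 10*u^3 + u^2 + 2*u + 1))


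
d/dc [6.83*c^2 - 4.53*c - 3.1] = 13.66*c - 4.53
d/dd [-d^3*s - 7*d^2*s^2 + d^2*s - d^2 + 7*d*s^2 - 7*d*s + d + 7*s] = -3*d^2*s - 14*d*s^2 + 2*d*s - 2*d + 7*s^2 - 7*s + 1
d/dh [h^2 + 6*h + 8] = 2*h + 6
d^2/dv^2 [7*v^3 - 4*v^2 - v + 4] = 42*v - 8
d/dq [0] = 0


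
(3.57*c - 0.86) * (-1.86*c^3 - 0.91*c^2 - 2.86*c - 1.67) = -6.6402*c^4 - 1.6491*c^3 - 9.4276*c^2 - 3.5023*c + 1.4362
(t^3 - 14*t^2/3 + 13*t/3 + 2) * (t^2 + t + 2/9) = t^5 - 11*t^4/3 - t^3/9 + 143*t^2/27 + 80*t/27 + 4/9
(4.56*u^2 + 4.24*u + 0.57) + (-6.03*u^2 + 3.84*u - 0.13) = -1.47*u^2 + 8.08*u + 0.44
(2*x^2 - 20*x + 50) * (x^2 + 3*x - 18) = 2*x^4 - 14*x^3 - 46*x^2 + 510*x - 900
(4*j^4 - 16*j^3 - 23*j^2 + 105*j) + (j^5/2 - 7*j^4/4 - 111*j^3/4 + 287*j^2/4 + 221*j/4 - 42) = j^5/2 + 9*j^4/4 - 175*j^3/4 + 195*j^2/4 + 641*j/4 - 42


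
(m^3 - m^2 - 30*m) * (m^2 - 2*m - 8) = m^5 - 3*m^4 - 36*m^3 + 68*m^2 + 240*m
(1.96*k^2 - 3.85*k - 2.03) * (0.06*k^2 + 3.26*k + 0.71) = 0.1176*k^4 + 6.1586*k^3 - 11.2812*k^2 - 9.3513*k - 1.4413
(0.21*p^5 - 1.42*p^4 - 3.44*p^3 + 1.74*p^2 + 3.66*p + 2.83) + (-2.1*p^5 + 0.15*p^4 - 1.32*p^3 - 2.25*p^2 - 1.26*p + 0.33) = -1.89*p^5 - 1.27*p^4 - 4.76*p^3 - 0.51*p^2 + 2.4*p + 3.16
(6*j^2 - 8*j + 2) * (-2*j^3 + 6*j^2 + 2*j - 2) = -12*j^5 + 52*j^4 - 40*j^3 - 16*j^2 + 20*j - 4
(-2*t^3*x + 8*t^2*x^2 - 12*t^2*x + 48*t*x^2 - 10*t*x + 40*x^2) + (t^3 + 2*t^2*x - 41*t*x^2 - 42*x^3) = -2*t^3*x + t^3 + 8*t^2*x^2 - 10*t^2*x + 7*t*x^2 - 10*t*x - 42*x^3 + 40*x^2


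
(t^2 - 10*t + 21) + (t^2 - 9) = 2*t^2 - 10*t + 12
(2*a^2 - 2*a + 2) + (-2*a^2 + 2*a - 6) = -4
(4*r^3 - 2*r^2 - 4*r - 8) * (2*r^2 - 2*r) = 8*r^5 - 12*r^4 - 4*r^3 - 8*r^2 + 16*r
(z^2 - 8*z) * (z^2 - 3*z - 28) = z^4 - 11*z^3 - 4*z^2 + 224*z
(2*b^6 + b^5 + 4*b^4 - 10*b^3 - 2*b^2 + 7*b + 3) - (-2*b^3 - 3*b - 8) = 2*b^6 + b^5 + 4*b^4 - 8*b^3 - 2*b^2 + 10*b + 11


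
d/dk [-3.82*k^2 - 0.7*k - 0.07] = -7.64*k - 0.7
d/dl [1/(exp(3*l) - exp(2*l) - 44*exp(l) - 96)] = (-3*exp(2*l) + 2*exp(l) + 44)*exp(l)/(-exp(3*l) + exp(2*l) + 44*exp(l) + 96)^2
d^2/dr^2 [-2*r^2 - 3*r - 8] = -4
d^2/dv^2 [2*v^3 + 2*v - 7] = 12*v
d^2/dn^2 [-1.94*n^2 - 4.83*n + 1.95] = -3.88000000000000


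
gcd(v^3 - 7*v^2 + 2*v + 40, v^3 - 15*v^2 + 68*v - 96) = v - 4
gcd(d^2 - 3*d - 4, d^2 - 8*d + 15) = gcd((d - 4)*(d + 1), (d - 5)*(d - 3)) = 1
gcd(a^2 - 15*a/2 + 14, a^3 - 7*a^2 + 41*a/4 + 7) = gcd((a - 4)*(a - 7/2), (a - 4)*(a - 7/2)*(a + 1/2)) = a^2 - 15*a/2 + 14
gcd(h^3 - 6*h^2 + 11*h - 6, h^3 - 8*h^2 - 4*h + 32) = h - 2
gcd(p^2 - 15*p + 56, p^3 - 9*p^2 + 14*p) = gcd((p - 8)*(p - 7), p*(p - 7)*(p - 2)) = p - 7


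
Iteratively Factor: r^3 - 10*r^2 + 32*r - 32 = (r - 4)*(r^2 - 6*r + 8) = (r - 4)^2*(r - 2)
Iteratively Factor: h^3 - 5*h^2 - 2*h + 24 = (h + 2)*(h^2 - 7*h + 12) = (h - 3)*(h + 2)*(h - 4)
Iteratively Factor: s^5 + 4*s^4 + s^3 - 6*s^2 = (s + 3)*(s^4 + s^3 - 2*s^2) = (s + 2)*(s + 3)*(s^3 - s^2) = (s - 1)*(s + 2)*(s + 3)*(s^2) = s*(s - 1)*(s + 2)*(s + 3)*(s)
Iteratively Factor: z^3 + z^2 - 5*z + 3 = (z + 3)*(z^2 - 2*z + 1) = (z - 1)*(z + 3)*(z - 1)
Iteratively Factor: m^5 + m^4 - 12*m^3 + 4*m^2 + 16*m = (m + 1)*(m^4 - 12*m^2 + 16*m) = m*(m + 1)*(m^3 - 12*m + 16) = m*(m - 2)*(m + 1)*(m^2 + 2*m - 8) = m*(m - 2)^2*(m + 1)*(m + 4)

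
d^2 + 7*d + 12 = (d + 3)*(d + 4)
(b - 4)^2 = b^2 - 8*b + 16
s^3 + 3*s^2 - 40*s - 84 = (s - 6)*(s + 2)*(s + 7)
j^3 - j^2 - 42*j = j*(j - 7)*(j + 6)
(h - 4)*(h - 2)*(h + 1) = h^3 - 5*h^2 + 2*h + 8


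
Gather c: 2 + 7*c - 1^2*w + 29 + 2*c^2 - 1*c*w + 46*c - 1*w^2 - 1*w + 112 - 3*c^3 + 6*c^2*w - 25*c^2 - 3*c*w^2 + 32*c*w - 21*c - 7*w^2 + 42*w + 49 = -3*c^3 + c^2*(6*w - 23) + c*(-3*w^2 + 31*w + 32) - 8*w^2 + 40*w + 192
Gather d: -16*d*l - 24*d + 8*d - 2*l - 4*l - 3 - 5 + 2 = d*(-16*l - 16) - 6*l - 6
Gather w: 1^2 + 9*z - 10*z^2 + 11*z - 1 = -10*z^2 + 20*z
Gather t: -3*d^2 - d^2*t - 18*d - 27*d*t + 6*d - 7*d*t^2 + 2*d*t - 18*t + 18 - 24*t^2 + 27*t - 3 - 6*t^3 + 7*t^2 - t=-3*d^2 - 12*d - 6*t^3 + t^2*(-7*d - 17) + t*(-d^2 - 25*d + 8) + 15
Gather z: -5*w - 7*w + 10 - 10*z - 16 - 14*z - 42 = -12*w - 24*z - 48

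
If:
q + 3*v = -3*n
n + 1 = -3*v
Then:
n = -3*v - 1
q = 6*v + 3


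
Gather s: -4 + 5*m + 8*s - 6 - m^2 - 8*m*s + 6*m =-m^2 + 11*m + s*(8 - 8*m) - 10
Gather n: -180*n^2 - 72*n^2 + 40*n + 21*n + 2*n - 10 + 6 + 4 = -252*n^2 + 63*n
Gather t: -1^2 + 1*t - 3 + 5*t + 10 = 6*t + 6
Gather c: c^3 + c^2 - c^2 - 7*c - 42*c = c^3 - 49*c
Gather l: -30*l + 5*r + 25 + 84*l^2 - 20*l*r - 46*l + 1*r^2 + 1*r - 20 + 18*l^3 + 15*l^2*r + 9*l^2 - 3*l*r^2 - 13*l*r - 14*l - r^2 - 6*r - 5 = 18*l^3 + l^2*(15*r + 93) + l*(-3*r^2 - 33*r - 90)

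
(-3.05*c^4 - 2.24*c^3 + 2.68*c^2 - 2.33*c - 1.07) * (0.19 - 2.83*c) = 8.6315*c^5 + 5.7597*c^4 - 8.01*c^3 + 7.1031*c^2 + 2.5854*c - 0.2033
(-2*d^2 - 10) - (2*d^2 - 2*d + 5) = -4*d^2 + 2*d - 15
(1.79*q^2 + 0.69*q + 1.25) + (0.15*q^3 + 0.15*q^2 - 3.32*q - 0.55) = 0.15*q^3 + 1.94*q^2 - 2.63*q + 0.7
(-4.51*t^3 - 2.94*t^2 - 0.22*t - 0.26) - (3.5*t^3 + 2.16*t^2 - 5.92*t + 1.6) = -8.01*t^3 - 5.1*t^2 + 5.7*t - 1.86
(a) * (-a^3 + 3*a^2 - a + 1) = -a^4 + 3*a^3 - a^2 + a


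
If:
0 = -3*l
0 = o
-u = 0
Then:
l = 0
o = 0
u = 0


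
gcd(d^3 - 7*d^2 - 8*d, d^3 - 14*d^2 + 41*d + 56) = d^2 - 7*d - 8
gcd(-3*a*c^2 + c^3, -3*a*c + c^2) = 3*a*c - c^2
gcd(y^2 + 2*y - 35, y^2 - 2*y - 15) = y - 5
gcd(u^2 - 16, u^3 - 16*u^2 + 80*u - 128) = u - 4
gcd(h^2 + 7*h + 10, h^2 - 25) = h + 5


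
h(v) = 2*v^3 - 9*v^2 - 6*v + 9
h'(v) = 6*v^2 - 18*v - 6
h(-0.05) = 9.28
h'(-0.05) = -5.08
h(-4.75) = -379.91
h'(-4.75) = 214.88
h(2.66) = -33.00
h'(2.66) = -11.43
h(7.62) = 325.60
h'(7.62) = 205.23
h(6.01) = 82.02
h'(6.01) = 102.54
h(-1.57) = -11.50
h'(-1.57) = 37.05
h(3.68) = -35.29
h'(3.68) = 9.01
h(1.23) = -8.27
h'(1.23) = -19.06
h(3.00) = -36.00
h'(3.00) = -6.00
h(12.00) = 2097.00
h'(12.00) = 642.00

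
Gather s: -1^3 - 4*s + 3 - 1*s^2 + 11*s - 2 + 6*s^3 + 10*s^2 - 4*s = 6*s^3 + 9*s^2 + 3*s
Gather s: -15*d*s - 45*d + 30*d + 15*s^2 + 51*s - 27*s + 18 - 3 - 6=-15*d + 15*s^2 + s*(24 - 15*d) + 9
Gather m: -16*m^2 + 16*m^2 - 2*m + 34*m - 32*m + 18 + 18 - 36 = 0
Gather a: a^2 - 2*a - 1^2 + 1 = a^2 - 2*a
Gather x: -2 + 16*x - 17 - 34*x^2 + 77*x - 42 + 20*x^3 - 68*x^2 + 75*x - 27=20*x^3 - 102*x^2 + 168*x - 88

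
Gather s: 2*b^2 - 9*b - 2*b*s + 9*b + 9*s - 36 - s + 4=2*b^2 + s*(8 - 2*b) - 32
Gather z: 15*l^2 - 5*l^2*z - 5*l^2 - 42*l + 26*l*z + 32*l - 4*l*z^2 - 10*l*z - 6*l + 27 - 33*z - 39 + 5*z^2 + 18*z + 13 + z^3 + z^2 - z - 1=10*l^2 - 16*l + z^3 + z^2*(6 - 4*l) + z*(-5*l^2 + 16*l - 16)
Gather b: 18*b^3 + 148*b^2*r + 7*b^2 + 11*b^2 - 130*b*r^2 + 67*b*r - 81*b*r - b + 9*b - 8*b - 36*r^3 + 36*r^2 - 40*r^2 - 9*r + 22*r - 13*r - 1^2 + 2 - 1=18*b^3 + b^2*(148*r + 18) + b*(-130*r^2 - 14*r) - 36*r^3 - 4*r^2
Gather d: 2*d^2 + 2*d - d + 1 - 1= 2*d^2 + d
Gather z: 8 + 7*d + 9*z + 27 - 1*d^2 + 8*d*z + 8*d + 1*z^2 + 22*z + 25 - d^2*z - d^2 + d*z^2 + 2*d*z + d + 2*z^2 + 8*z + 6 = -2*d^2 + 16*d + z^2*(d + 3) + z*(-d^2 + 10*d + 39) + 66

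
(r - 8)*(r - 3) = r^2 - 11*r + 24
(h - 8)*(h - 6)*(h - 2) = h^3 - 16*h^2 + 76*h - 96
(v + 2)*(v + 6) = v^2 + 8*v + 12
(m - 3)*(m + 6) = m^2 + 3*m - 18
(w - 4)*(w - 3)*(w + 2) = w^3 - 5*w^2 - 2*w + 24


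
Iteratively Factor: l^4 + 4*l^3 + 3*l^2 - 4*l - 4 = (l - 1)*(l^3 + 5*l^2 + 8*l + 4) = (l - 1)*(l + 2)*(l^2 + 3*l + 2) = (l - 1)*(l + 1)*(l + 2)*(l + 2)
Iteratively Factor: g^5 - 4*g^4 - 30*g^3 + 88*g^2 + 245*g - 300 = (g + 3)*(g^4 - 7*g^3 - 9*g^2 + 115*g - 100) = (g - 5)*(g + 3)*(g^3 - 2*g^2 - 19*g + 20) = (g - 5)*(g - 1)*(g + 3)*(g^2 - g - 20) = (g - 5)*(g - 1)*(g + 3)*(g + 4)*(g - 5)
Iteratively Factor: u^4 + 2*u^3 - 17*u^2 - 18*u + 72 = (u + 3)*(u^3 - u^2 - 14*u + 24) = (u + 3)*(u + 4)*(u^2 - 5*u + 6) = (u - 2)*(u + 3)*(u + 4)*(u - 3)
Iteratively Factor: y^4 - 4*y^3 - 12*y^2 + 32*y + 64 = (y + 2)*(y^3 - 6*y^2 + 32) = (y - 4)*(y + 2)*(y^2 - 2*y - 8) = (y - 4)^2*(y + 2)*(y + 2)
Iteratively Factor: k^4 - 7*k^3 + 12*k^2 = (k)*(k^3 - 7*k^2 + 12*k) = k*(k - 4)*(k^2 - 3*k) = k^2*(k - 4)*(k - 3)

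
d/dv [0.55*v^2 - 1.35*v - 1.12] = 1.1*v - 1.35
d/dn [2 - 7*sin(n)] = -7*cos(n)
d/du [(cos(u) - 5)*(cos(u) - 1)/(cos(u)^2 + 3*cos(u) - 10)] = 3*(-3*cos(u)^2 + 10*cos(u) - 15)*sin(u)/((cos(u) - 2)^2*(cos(u) + 5)^2)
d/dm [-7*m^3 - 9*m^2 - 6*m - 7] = -21*m^2 - 18*m - 6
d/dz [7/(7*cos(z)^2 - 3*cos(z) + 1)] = 7*(14*cos(z) - 3)*sin(z)/(7*cos(z)^2 - 3*cos(z) + 1)^2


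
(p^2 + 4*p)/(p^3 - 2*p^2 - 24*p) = 1/(p - 6)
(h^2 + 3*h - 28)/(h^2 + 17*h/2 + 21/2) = 2*(h - 4)/(2*h + 3)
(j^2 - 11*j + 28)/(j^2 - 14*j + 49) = (j - 4)/(j - 7)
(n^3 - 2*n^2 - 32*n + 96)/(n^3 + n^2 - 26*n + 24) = (n - 4)/(n - 1)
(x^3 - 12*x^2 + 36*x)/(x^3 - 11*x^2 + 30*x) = (x - 6)/(x - 5)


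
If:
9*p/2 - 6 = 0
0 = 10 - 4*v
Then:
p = 4/3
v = 5/2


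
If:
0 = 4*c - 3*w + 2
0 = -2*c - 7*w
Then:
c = -7/17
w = 2/17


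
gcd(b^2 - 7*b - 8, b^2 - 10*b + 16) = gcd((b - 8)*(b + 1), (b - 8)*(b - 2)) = b - 8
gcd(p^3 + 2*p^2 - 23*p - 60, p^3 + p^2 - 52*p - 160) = p + 4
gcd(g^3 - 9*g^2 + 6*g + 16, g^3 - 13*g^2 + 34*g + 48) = g^2 - 7*g - 8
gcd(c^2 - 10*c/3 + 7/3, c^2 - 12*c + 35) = 1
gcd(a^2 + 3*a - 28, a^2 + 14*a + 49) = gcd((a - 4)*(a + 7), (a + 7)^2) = a + 7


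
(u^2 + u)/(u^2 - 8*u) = (u + 1)/(u - 8)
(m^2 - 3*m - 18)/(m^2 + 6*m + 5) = (m^2 - 3*m - 18)/(m^2 + 6*m + 5)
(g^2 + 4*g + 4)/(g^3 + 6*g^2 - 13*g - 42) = (g + 2)/(g^2 + 4*g - 21)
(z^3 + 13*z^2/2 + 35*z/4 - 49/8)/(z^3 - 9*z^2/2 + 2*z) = (z^2 + 7*z + 49/4)/(z*(z - 4))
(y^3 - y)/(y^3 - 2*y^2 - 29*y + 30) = y*(y + 1)/(y^2 - y - 30)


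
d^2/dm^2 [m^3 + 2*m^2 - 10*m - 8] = 6*m + 4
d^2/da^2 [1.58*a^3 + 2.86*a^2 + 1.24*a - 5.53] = 9.48*a + 5.72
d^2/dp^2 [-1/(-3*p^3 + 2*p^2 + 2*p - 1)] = 2*((2 - 9*p)*(3*p^3 - 2*p^2 - 2*p + 1) + (-9*p^2 + 4*p + 2)^2)/(3*p^3 - 2*p^2 - 2*p + 1)^3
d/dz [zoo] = 0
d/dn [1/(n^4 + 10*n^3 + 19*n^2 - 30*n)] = 2*(-2*n^3 - 15*n^2 - 19*n + 15)/(n^2*(n^3 + 10*n^2 + 19*n - 30)^2)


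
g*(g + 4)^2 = g^3 + 8*g^2 + 16*g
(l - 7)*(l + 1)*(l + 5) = l^3 - l^2 - 37*l - 35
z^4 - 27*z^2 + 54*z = z*(z - 3)^2*(z + 6)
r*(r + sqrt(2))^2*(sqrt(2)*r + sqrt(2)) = sqrt(2)*r^4 + sqrt(2)*r^3 + 4*r^3 + 2*sqrt(2)*r^2 + 4*r^2 + 2*sqrt(2)*r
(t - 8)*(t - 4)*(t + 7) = t^3 - 5*t^2 - 52*t + 224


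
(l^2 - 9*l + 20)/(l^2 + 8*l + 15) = (l^2 - 9*l + 20)/(l^2 + 8*l + 15)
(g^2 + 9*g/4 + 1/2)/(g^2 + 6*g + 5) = (4*g^2 + 9*g + 2)/(4*(g^2 + 6*g + 5))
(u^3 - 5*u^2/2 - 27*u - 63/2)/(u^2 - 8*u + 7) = (2*u^2 + 9*u + 9)/(2*(u - 1))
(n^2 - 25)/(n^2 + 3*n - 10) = (n - 5)/(n - 2)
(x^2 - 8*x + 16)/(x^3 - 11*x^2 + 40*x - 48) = 1/(x - 3)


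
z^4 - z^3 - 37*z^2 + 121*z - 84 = (z - 4)*(z - 3)*(z - 1)*(z + 7)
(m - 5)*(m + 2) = m^2 - 3*m - 10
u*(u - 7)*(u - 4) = u^3 - 11*u^2 + 28*u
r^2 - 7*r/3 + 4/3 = (r - 4/3)*(r - 1)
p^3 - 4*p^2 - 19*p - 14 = (p - 7)*(p + 1)*(p + 2)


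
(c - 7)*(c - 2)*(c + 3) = c^3 - 6*c^2 - 13*c + 42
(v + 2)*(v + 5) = v^2 + 7*v + 10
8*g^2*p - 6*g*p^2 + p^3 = p*(-4*g + p)*(-2*g + p)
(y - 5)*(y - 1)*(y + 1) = y^3 - 5*y^2 - y + 5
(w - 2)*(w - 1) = w^2 - 3*w + 2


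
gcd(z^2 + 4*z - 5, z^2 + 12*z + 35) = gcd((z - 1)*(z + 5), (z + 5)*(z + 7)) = z + 5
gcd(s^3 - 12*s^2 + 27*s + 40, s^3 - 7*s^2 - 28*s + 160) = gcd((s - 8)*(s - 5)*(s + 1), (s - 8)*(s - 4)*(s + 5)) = s - 8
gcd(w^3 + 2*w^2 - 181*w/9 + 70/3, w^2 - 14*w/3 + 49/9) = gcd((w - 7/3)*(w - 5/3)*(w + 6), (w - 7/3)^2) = w - 7/3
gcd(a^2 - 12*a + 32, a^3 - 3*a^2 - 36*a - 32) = a - 8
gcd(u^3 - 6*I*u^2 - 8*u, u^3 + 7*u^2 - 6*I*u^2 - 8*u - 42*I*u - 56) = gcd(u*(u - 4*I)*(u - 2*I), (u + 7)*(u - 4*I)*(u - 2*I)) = u^2 - 6*I*u - 8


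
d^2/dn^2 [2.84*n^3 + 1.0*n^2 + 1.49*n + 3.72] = 17.04*n + 2.0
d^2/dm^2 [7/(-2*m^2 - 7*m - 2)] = 14*(4*m^2 + 14*m - (4*m + 7)^2 + 4)/(2*m^2 + 7*m + 2)^3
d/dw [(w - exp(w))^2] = 2*(1 - exp(w))*(w - exp(w))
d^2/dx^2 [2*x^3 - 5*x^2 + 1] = 12*x - 10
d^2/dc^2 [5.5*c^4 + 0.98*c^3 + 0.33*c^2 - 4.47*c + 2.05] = 66.0*c^2 + 5.88*c + 0.66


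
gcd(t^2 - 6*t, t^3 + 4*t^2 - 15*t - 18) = 1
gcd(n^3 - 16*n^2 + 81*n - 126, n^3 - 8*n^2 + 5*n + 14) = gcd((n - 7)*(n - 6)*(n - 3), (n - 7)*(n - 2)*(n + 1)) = n - 7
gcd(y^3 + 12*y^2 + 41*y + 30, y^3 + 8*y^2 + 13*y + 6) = y^2 + 7*y + 6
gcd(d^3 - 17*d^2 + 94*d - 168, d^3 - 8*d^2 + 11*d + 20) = d - 4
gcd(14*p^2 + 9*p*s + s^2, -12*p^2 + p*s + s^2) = 1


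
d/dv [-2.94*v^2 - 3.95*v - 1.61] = -5.88*v - 3.95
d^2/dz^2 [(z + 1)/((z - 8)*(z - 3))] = 2*(z^3 + 3*z^2 - 105*z + 361)/(z^6 - 33*z^5 + 435*z^4 - 2915*z^3 + 10440*z^2 - 19008*z + 13824)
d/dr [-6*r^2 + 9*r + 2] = 9 - 12*r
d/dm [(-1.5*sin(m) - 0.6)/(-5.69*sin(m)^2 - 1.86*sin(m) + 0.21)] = (-6.828*sin(m) + 4.2675*cos(2*m) - 5.6985)*cos(m)/(5.69*sin(m)^2 + 1.86*sin(m) - 0.21)^2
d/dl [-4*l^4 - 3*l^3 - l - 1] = -16*l^3 - 9*l^2 - 1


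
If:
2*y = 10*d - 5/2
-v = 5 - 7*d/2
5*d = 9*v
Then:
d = 90/53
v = 50/53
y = 1535/212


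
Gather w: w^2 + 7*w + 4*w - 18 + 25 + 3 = w^2 + 11*w + 10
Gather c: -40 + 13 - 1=-28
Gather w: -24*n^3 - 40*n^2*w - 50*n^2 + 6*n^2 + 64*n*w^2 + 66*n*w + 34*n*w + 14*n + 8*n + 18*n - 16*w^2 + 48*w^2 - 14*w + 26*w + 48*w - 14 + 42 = -24*n^3 - 44*n^2 + 40*n + w^2*(64*n + 32) + w*(-40*n^2 + 100*n + 60) + 28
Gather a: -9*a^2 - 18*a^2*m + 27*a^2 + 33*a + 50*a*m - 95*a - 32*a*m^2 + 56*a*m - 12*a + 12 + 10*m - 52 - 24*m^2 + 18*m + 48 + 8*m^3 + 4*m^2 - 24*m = a^2*(18 - 18*m) + a*(-32*m^2 + 106*m - 74) + 8*m^3 - 20*m^2 + 4*m + 8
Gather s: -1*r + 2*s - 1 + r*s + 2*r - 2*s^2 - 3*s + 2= r - 2*s^2 + s*(r - 1) + 1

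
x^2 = x^2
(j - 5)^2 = j^2 - 10*j + 25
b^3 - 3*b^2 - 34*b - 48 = (b - 8)*(b + 2)*(b + 3)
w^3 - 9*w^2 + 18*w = w*(w - 6)*(w - 3)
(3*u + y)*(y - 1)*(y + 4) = 3*u*y^2 + 9*u*y - 12*u + y^3 + 3*y^2 - 4*y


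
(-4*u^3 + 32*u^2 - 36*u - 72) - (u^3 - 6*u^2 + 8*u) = -5*u^3 + 38*u^2 - 44*u - 72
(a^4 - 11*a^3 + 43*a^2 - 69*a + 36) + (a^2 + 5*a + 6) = a^4 - 11*a^3 + 44*a^2 - 64*a + 42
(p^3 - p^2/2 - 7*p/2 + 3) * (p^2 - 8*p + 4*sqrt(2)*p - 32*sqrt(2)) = p^5 - 17*p^4/2 + 4*sqrt(2)*p^4 - 34*sqrt(2)*p^3 + p^3/2 + 2*sqrt(2)*p^2 + 31*p^2 - 24*p + 124*sqrt(2)*p - 96*sqrt(2)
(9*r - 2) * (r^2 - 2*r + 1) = 9*r^3 - 20*r^2 + 13*r - 2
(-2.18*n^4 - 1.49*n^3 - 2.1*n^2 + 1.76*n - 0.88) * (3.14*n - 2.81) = -6.8452*n^5 + 1.4472*n^4 - 2.4071*n^3 + 11.4274*n^2 - 7.7088*n + 2.4728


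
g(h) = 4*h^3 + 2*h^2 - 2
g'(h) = 12*h^2 + 4*h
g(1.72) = 24.27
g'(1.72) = 42.38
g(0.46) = -1.19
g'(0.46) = 4.38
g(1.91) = 33.17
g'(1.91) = 51.42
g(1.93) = 34.21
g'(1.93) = 52.42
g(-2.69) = -65.39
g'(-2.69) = 76.07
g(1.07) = 5.19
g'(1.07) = 18.02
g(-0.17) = -1.96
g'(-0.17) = -0.33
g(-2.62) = -60.21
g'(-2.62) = 71.89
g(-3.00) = -92.00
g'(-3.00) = 96.00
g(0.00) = -2.00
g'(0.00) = 0.00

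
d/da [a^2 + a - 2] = 2*a + 1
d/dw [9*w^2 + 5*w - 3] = 18*w + 5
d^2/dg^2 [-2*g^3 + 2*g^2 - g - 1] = 4 - 12*g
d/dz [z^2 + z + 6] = 2*z + 1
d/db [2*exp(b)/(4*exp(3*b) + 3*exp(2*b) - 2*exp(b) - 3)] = (-16*exp(3*b) - 6*exp(2*b) - 6)*exp(b)/(16*exp(6*b) + 24*exp(5*b) - 7*exp(4*b) - 36*exp(3*b) - 14*exp(2*b) + 12*exp(b) + 9)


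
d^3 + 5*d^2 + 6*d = d*(d + 2)*(d + 3)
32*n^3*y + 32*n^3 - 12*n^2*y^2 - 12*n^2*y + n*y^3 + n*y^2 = (-8*n + y)*(-4*n + y)*(n*y + n)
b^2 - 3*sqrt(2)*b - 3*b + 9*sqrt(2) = (b - 3)*(b - 3*sqrt(2))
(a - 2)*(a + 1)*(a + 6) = a^3 + 5*a^2 - 8*a - 12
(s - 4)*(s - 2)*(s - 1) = s^3 - 7*s^2 + 14*s - 8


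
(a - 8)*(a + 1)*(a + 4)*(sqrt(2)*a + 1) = sqrt(2)*a^4 - 3*sqrt(2)*a^3 + a^3 - 36*sqrt(2)*a^2 - 3*a^2 - 32*sqrt(2)*a - 36*a - 32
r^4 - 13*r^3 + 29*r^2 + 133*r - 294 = (r - 7)^2*(r - 2)*(r + 3)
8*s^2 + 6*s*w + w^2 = (2*s + w)*(4*s + w)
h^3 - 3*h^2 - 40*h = h*(h - 8)*(h + 5)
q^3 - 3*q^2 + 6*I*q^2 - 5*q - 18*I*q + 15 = (q - 3)*(q + I)*(q + 5*I)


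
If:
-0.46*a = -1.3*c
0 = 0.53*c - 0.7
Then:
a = 3.73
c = 1.32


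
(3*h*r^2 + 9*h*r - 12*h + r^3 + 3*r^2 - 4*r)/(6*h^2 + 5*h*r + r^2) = (r^2 + 3*r - 4)/(2*h + r)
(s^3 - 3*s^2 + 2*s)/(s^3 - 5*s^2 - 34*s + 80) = s*(s - 1)/(s^2 - 3*s - 40)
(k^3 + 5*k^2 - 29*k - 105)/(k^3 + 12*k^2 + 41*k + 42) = (k - 5)/(k + 2)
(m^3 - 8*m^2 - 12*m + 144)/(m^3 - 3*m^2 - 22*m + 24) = (m - 6)/(m - 1)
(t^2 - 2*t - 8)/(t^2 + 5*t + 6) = (t - 4)/(t + 3)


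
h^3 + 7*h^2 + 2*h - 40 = (h - 2)*(h + 4)*(h + 5)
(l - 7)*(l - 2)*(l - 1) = l^3 - 10*l^2 + 23*l - 14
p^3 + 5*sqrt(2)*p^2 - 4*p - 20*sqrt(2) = (p - 2)*(p + 2)*(p + 5*sqrt(2))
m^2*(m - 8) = m^3 - 8*m^2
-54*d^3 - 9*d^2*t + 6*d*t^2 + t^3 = (-3*d + t)*(3*d + t)*(6*d + t)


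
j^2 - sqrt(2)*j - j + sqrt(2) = (j - 1)*(j - sqrt(2))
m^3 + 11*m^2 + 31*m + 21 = (m + 1)*(m + 3)*(m + 7)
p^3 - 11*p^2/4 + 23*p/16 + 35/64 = (p - 7/4)*(p - 5/4)*(p + 1/4)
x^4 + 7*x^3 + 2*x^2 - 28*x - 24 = (x - 2)*(x + 1)*(x + 2)*(x + 6)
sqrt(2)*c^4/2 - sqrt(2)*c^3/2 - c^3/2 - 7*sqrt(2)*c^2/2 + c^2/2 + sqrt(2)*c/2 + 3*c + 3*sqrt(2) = (c - 3)*(c + 2)*(c - sqrt(2))*(sqrt(2)*c/2 + 1/2)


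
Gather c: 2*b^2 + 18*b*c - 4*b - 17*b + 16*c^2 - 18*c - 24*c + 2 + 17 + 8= 2*b^2 - 21*b + 16*c^2 + c*(18*b - 42) + 27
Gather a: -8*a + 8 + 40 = 48 - 8*a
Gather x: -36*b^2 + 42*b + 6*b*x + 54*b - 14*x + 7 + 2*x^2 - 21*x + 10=-36*b^2 + 96*b + 2*x^2 + x*(6*b - 35) + 17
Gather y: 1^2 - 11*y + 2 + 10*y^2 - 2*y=10*y^2 - 13*y + 3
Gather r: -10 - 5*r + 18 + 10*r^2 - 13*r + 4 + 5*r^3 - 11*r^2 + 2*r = 5*r^3 - r^2 - 16*r + 12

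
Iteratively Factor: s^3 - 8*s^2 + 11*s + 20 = (s - 4)*(s^2 - 4*s - 5) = (s - 4)*(s + 1)*(s - 5)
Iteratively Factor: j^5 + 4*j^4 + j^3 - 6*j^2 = (j + 2)*(j^4 + 2*j^3 - 3*j^2) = (j + 2)*(j + 3)*(j^3 - j^2) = (j - 1)*(j + 2)*(j + 3)*(j^2) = j*(j - 1)*(j + 2)*(j + 3)*(j)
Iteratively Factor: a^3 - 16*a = (a + 4)*(a^2 - 4*a) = a*(a + 4)*(a - 4)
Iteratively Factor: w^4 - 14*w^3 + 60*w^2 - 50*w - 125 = (w - 5)*(w^3 - 9*w^2 + 15*w + 25) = (w - 5)^2*(w^2 - 4*w - 5) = (w - 5)^3*(w + 1)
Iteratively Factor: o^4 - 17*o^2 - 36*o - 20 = (o + 2)*(o^3 - 2*o^2 - 13*o - 10) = (o + 1)*(o + 2)*(o^2 - 3*o - 10) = (o + 1)*(o + 2)^2*(o - 5)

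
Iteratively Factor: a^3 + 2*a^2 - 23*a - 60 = (a + 3)*(a^2 - a - 20) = (a + 3)*(a + 4)*(a - 5)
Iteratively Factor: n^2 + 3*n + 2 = (n + 1)*(n + 2)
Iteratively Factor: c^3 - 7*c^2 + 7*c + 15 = (c - 5)*(c^2 - 2*c - 3) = (c - 5)*(c + 1)*(c - 3)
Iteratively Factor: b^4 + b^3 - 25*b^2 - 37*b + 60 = (b + 4)*(b^3 - 3*b^2 - 13*b + 15) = (b + 3)*(b + 4)*(b^2 - 6*b + 5) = (b - 1)*(b + 3)*(b + 4)*(b - 5)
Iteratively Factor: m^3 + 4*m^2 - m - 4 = (m + 4)*(m^2 - 1) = (m - 1)*(m + 4)*(m + 1)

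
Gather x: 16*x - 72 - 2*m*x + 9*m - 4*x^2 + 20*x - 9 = 9*m - 4*x^2 + x*(36 - 2*m) - 81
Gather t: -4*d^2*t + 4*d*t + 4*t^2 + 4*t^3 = 4*t^3 + 4*t^2 + t*(-4*d^2 + 4*d)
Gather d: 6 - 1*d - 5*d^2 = -5*d^2 - d + 6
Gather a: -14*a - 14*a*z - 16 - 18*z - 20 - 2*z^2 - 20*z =a*(-14*z - 14) - 2*z^2 - 38*z - 36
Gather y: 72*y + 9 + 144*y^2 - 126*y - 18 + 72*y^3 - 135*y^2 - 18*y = 72*y^3 + 9*y^2 - 72*y - 9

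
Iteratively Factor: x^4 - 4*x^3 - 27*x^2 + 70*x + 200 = (x - 5)*(x^3 + x^2 - 22*x - 40) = (x - 5)*(x + 4)*(x^2 - 3*x - 10) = (x - 5)*(x + 2)*(x + 4)*(x - 5)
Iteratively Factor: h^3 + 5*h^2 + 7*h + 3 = (h + 1)*(h^2 + 4*h + 3) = (h + 1)*(h + 3)*(h + 1)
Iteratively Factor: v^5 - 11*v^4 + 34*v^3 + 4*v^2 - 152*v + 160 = (v - 5)*(v^4 - 6*v^3 + 4*v^2 + 24*v - 32) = (v - 5)*(v - 4)*(v^3 - 2*v^2 - 4*v + 8) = (v - 5)*(v - 4)*(v - 2)*(v^2 - 4) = (v - 5)*(v - 4)*(v - 2)*(v + 2)*(v - 2)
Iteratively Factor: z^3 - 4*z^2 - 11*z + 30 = (z + 3)*(z^2 - 7*z + 10) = (z - 5)*(z + 3)*(z - 2)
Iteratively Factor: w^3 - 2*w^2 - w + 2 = (w - 2)*(w^2 - 1) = (w - 2)*(w - 1)*(w + 1)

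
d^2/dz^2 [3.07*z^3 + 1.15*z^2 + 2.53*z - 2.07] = 18.42*z + 2.3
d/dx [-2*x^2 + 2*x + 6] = 2 - 4*x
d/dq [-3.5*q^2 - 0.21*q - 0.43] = -7.0*q - 0.21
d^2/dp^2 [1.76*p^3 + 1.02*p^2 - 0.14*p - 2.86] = 10.56*p + 2.04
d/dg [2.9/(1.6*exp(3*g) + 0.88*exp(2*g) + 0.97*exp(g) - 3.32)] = (-13.92*exp(2*g) - 5.104*exp(g) - 2.813)*exp(g)/(1.6*exp(3*g) + 0.88*exp(2*g) + 0.97*exp(g) - 3.32)^2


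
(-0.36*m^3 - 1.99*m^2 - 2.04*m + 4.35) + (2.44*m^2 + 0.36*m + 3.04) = -0.36*m^3 + 0.45*m^2 - 1.68*m + 7.39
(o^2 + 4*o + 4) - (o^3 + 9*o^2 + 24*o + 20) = -o^3 - 8*o^2 - 20*o - 16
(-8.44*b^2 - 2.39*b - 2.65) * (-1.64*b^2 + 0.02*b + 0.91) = 13.8416*b^4 + 3.7508*b^3 - 3.3822*b^2 - 2.2279*b - 2.4115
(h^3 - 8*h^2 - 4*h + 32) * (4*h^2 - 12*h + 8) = 4*h^5 - 44*h^4 + 88*h^3 + 112*h^2 - 416*h + 256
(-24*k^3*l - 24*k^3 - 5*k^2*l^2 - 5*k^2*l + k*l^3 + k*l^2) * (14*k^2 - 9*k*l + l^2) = -336*k^5*l - 336*k^5 + 146*k^4*l^2 + 146*k^4*l + 35*k^3*l^3 + 35*k^3*l^2 - 14*k^2*l^4 - 14*k^2*l^3 + k*l^5 + k*l^4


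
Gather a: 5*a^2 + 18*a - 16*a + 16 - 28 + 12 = 5*a^2 + 2*a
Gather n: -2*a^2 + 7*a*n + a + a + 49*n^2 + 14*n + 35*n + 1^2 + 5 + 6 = -2*a^2 + 2*a + 49*n^2 + n*(7*a + 49) + 12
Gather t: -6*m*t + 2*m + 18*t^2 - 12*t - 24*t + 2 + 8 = 2*m + 18*t^2 + t*(-6*m - 36) + 10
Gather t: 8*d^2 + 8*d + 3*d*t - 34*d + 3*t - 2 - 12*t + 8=8*d^2 - 26*d + t*(3*d - 9) + 6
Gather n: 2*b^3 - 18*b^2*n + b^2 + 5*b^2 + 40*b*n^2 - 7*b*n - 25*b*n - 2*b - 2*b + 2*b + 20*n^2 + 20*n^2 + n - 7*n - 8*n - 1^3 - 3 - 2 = 2*b^3 + 6*b^2 - 2*b + n^2*(40*b + 40) + n*(-18*b^2 - 32*b - 14) - 6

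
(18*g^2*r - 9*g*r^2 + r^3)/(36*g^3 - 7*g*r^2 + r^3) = r/(2*g + r)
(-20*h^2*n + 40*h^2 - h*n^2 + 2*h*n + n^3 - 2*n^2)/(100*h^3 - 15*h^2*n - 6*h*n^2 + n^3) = (2 - n)/(5*h - n)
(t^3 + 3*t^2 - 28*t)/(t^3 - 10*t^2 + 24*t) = (t + 7)/(t - 6)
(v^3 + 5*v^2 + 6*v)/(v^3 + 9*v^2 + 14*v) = (v + 3)/(v + 7)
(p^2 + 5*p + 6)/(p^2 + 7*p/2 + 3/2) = 2*(p + 2)/(2*p + 1)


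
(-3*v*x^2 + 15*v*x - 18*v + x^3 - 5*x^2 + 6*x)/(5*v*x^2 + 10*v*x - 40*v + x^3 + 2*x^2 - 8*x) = (-3*v*x + 9*v + x^2 - 3*x)/(5*v*x + 20*v + x^2 + 4*x)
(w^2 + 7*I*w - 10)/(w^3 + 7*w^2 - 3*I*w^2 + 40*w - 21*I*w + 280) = (w + 2*I)/(w^2 + w*(7 - 8*I) - 56*I)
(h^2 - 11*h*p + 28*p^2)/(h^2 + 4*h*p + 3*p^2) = (h^2 - 11*h*p + 28*p^2)/(h^2 + 4*h*p + 3*p^2)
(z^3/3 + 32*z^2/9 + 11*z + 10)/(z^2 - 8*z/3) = (z^3 + 32*z^2/3 + 33*z + 30)/(z*(3*z - 8))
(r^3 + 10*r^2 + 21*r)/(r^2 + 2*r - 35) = r*(r + 3)/(r - 5)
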